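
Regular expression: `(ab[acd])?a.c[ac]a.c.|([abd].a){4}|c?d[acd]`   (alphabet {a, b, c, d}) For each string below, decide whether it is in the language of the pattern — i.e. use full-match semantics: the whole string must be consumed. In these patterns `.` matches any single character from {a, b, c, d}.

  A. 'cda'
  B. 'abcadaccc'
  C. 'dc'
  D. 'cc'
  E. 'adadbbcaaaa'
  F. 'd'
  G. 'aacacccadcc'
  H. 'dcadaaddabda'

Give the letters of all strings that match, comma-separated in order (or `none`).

A → match
B → no match
C → match
D → no match
E → no match
F → no match
G → no match
H → match

A, C, H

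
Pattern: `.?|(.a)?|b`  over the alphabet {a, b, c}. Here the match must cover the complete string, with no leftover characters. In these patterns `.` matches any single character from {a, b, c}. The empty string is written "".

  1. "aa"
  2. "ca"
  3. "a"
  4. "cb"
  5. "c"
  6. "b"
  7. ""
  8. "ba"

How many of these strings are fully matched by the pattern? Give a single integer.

1 → match
2 → match
3 → match
4 → no match
5 → match
6 → match
7 → match
8 → match
Total matched: 7

7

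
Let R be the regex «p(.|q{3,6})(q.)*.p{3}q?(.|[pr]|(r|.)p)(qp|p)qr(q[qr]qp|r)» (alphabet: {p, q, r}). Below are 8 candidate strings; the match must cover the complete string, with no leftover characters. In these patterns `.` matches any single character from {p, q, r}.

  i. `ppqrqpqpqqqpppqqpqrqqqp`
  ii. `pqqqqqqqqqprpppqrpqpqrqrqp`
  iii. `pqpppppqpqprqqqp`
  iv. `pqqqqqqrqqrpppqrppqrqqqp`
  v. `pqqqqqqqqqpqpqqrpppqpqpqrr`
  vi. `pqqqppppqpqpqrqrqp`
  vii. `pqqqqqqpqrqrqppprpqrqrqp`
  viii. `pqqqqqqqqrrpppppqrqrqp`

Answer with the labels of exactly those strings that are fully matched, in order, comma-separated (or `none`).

i, ii, iv, v, vi, vii, viii

i → match
ii → match
iii → no match
iv → match
v → match
vi → match
vii → match
viii → match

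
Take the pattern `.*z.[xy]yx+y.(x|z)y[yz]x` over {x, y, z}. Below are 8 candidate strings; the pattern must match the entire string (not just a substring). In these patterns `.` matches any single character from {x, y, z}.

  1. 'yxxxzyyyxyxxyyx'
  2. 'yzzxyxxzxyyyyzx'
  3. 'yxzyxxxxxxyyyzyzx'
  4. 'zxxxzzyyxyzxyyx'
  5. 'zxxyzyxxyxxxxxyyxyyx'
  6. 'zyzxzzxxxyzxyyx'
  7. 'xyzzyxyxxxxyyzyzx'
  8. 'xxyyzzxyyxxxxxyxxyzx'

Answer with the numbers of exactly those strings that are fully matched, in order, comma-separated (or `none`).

1 → match
2 → no match
3 → no match
4 → match
5 → no match
6 → no match
7 → match
8 → match

1, 4, 7, 8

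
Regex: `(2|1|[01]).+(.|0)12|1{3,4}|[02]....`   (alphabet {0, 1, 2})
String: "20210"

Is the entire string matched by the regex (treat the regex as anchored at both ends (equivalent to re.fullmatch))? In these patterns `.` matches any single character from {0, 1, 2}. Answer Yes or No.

Yes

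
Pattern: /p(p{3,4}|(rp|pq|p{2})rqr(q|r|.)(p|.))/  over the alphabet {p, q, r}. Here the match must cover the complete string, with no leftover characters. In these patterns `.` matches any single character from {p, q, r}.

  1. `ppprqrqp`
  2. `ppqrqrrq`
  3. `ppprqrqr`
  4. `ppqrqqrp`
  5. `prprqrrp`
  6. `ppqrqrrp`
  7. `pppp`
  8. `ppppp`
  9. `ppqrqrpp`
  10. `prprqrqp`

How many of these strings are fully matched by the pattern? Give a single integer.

9

1 → match
2 → match
3 → match
4 → no match
5 → match
6 → match
7 → match
8 → match
9 → match
10 → match
Total matched: 9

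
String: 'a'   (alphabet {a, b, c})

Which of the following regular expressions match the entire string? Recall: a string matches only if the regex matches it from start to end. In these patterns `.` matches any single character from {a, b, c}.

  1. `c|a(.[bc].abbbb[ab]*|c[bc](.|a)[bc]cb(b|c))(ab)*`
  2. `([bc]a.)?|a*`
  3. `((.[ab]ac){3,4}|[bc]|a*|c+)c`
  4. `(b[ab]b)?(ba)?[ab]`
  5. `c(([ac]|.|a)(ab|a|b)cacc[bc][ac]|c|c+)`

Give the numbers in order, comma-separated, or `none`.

1 → no match
2 → match
3 → no match — must end with 'c'
4 → match
5 → no match — must start with 'c'

2, 4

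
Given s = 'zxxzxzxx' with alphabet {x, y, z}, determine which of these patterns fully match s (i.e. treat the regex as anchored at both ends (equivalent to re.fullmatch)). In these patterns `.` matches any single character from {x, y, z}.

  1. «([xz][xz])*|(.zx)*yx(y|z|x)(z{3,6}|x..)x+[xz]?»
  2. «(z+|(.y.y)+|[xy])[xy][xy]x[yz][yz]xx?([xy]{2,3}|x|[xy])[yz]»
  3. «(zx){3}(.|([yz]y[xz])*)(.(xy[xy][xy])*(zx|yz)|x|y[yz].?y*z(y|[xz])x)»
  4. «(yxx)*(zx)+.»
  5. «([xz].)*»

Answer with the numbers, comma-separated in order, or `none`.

1 → match
2 → no match
3 → no match
4 → no match
5 → match

1, 5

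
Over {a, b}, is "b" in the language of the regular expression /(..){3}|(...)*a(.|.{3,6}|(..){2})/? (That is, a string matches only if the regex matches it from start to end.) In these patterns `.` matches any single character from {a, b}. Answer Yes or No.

No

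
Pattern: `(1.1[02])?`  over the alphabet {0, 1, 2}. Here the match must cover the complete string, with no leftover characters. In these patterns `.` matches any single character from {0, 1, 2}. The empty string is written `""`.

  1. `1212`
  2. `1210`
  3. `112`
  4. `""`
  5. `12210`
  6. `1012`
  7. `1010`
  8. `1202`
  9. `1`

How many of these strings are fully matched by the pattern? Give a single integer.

5

1 → match
2 → match
3 → no match
4 → match
5 → no match
6 → match
7 → match
8 → no match
9 → no match
Total matched: 5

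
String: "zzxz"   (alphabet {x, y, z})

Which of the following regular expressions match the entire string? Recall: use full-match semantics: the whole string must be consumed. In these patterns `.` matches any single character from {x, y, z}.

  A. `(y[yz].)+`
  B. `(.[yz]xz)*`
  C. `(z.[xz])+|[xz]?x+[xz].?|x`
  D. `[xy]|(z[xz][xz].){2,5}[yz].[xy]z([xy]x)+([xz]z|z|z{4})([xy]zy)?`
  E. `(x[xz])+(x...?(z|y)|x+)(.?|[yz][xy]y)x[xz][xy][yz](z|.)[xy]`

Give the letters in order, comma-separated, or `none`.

A → no match — must start with "y"
B → match
C → no match
D → no match
E → no match — must start with "x"

B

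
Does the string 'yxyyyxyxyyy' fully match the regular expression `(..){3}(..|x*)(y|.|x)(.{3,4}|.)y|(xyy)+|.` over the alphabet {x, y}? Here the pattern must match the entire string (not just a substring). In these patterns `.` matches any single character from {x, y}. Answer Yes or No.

Yes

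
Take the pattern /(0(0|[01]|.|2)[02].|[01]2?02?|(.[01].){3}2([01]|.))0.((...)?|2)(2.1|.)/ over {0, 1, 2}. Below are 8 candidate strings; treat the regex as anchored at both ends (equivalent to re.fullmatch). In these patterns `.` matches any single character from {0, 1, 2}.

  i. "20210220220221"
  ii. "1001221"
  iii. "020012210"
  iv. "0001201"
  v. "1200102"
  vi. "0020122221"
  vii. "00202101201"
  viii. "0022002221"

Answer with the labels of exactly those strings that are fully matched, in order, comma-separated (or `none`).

i → no match
ii → match
iii → match
iv → match
v → no match
vi → no match
vii → match
viii → match

ii, iii, iv, vii, viii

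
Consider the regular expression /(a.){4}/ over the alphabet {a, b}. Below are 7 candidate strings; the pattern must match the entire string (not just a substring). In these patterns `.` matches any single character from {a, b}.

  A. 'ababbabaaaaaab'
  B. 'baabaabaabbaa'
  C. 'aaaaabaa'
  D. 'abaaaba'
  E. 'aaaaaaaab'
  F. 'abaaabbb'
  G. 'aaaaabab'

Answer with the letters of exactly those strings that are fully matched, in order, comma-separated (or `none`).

A → no match
B → no match — must start with 'a'
C → match
D → no match
E → no match
F → no match
G → match

C, G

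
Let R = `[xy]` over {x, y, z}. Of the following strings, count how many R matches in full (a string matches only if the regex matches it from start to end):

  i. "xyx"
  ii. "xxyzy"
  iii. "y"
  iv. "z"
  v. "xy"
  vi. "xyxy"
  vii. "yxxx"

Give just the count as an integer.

1

i → no match
ii → no match
iii → match
iv → no match
v → no match
vi → no match
vii → no match
Total matched: 1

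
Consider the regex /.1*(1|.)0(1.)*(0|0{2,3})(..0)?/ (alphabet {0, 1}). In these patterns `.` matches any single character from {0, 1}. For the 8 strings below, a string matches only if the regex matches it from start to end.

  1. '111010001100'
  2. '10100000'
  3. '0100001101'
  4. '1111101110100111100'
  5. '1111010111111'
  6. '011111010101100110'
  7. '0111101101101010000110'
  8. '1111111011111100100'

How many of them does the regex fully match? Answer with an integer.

1 → no match
2 → no match
3 → no match
4 → no match
5 → no match
6 → match
7 → no match
8 → match
Total matched: 2

2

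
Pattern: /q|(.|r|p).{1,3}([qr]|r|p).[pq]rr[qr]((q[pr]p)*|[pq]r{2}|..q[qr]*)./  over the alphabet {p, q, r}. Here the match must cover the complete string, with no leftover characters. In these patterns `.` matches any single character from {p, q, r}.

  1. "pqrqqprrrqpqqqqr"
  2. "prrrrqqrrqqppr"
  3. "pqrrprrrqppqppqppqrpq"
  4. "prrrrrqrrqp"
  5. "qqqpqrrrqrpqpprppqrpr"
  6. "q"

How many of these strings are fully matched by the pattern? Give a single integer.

1 → match
2 → match
3 → match
4 → match
5 → no match
6 → match
Total matched: 5

5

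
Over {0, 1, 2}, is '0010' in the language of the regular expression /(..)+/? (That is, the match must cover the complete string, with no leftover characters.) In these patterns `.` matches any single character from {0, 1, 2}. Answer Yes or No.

Yes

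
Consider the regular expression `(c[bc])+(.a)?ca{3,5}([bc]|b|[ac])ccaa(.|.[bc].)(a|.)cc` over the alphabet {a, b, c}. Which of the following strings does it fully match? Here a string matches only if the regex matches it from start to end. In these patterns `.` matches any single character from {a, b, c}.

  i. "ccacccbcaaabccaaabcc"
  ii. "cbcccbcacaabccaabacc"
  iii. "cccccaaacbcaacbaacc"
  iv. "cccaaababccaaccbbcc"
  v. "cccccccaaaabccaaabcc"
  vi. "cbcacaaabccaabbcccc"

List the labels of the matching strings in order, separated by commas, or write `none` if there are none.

v, vi

i → no match
ii → no match
iii → no match
iv → no match
v → match
vi → match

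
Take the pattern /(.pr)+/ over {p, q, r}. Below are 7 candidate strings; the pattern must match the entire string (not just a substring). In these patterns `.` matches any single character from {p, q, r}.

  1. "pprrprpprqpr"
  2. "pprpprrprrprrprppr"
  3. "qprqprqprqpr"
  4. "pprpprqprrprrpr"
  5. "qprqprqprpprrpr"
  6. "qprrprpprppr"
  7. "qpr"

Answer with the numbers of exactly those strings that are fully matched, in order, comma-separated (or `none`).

1 → match
2 → match
3 → match
4 → match
5 → match
6 → match
7 → match

1, 2, 3, 4, 5, 6, 7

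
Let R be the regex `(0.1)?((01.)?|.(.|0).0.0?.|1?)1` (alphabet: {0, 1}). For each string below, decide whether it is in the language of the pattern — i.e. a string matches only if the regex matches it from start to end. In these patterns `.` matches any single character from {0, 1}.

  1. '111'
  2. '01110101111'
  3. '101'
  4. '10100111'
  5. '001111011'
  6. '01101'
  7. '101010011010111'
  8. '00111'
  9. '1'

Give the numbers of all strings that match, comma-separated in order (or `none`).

1 → no match
2 → no match
3 → no match
4 → no match
5 → no match
6 → no match
7 → no match
8 → match
9 → match

8, 9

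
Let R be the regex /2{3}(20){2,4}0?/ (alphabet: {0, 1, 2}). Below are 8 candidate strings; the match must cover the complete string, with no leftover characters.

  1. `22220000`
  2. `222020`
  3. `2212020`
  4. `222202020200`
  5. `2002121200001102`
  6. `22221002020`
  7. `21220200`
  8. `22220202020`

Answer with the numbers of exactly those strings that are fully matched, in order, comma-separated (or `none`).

4, 8

1 → no match
2 → no match
3 → no match
4 → match
5 → no match
6 → no match
7 → no match
8 → match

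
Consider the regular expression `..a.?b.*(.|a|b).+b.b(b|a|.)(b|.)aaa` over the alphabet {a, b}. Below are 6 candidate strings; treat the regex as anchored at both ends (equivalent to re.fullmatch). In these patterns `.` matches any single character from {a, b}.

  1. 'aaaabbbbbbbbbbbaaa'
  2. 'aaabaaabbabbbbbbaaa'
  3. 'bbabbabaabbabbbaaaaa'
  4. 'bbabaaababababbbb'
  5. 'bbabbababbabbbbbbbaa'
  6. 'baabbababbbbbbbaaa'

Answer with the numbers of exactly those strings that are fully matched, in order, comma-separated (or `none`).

1 → match
2 → match
3 → match
4 → no match — must end with 'aaa'
5 → no match — must end with 'aaa'
6 → match

1, 2, 3, 6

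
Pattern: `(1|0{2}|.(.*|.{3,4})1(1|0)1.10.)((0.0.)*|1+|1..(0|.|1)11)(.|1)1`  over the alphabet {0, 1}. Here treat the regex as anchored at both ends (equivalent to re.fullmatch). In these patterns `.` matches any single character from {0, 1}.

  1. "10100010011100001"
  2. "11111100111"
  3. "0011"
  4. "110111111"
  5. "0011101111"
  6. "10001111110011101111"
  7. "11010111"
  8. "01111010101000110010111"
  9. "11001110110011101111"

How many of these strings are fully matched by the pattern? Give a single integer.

5

1 → no match
2 → match
3 → match
4 → match
5 → match
6 → match
7 → no match
8 → no match
9 → no match
Total matched: 5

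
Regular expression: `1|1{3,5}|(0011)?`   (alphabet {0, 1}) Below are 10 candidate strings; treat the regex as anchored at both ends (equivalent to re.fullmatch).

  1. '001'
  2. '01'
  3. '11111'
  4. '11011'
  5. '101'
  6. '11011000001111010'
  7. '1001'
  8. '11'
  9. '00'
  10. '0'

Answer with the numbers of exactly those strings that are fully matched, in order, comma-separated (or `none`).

1 → no match
2 → no match
3 → match
4 → no match
5 → no match
6 → no match
7 → no match
8 → no match
9 → no match
10 → no match

3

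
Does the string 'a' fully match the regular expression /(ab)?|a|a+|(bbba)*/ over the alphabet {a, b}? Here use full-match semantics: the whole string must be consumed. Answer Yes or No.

Yes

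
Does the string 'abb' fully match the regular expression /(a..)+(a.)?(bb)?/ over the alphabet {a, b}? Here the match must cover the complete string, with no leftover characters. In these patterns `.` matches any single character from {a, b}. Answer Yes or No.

Yes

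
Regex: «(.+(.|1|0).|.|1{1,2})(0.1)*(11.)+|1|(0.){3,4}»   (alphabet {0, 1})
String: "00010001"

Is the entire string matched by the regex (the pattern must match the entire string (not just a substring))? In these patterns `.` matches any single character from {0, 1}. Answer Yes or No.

Yes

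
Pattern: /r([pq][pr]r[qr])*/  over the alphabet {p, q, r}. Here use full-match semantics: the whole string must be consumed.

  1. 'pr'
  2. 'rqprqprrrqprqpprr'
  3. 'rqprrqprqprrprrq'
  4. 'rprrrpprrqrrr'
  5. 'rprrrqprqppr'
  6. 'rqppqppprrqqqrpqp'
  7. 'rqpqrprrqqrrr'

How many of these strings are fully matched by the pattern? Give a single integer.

1. 'pr' → no match — must start with 'r'
2 → match
3 → no match
4 → match
5. 'rprrrqprqppr' → no match
6 → no match
7 → no match
Total matched: 2

2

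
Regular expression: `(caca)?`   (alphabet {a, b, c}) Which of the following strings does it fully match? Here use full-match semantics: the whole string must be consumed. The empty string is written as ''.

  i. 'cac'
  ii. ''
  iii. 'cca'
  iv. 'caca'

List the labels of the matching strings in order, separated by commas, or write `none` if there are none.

i → no match
ii → match
iii → no match
iv → match

ii, iv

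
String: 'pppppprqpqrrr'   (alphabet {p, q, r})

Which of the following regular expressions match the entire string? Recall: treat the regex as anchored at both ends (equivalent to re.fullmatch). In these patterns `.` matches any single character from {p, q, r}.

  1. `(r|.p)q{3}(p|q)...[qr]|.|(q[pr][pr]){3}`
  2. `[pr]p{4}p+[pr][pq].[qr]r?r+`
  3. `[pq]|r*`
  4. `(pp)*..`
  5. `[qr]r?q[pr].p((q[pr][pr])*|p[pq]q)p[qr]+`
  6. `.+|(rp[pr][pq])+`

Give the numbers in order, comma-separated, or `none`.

2, 6

1 → no match
2 → match
3 → no match
4 → no match
5 → no match
6 → match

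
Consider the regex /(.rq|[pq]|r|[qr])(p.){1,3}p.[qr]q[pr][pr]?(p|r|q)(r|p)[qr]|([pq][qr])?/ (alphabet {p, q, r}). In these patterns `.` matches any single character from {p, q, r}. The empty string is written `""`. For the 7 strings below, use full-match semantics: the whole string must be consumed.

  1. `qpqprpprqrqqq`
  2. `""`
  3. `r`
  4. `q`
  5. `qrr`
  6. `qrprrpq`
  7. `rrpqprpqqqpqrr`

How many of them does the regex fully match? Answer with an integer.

1 → no match
2 → match
3 → no match
4 → no match
5 → no match
6 → no match
7 → no match
Total matched: 1

1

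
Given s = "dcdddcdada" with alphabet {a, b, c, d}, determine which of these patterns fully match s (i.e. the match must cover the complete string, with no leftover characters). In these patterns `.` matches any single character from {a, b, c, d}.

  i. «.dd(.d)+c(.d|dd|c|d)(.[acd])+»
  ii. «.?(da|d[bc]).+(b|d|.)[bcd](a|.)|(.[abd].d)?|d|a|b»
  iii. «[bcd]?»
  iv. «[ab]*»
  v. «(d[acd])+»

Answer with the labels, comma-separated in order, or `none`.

ii, v

i → no match
ii → match
iii → no match
iv → no match
v → match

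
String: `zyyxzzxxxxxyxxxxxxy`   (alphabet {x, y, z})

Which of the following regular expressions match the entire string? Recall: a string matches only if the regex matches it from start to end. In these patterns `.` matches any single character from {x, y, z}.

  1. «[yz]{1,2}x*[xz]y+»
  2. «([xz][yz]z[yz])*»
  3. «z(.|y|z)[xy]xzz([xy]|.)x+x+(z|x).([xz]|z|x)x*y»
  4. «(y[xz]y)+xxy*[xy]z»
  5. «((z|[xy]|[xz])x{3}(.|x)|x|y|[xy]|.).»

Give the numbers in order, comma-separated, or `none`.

1 → no match
2 → no match
3 → match
4 → no match — must start with `y`
5 → no match

3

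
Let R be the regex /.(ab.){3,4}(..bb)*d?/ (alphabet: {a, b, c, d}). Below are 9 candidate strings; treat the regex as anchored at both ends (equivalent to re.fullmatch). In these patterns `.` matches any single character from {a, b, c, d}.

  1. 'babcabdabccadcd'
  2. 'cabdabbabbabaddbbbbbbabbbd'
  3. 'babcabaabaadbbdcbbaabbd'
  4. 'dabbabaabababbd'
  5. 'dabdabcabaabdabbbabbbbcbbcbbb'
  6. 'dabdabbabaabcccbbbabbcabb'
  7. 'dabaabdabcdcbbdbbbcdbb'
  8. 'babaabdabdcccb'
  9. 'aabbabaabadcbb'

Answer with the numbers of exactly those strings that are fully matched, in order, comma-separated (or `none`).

2, 3, 4, 5, 6, 7, 9

1 → no match
2 → match
3 → match
4 → match
5 → match
6 → match
7 → match
8 → no match
9 → match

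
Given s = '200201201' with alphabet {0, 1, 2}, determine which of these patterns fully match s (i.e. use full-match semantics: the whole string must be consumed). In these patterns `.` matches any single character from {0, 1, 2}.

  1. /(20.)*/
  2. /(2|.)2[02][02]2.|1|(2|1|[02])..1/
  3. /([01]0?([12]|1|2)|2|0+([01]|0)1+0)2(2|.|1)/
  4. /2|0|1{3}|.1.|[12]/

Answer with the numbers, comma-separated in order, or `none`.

1 → match
2 → no match
3 → no match
4 → no match

1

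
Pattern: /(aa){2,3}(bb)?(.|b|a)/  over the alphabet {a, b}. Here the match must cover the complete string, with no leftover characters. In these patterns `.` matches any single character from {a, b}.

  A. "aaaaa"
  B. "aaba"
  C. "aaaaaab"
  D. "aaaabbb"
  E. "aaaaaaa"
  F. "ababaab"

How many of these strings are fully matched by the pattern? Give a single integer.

4

A → match
B → no match
C → match
D → match
E → match
F → no match — must start with "aa"
Total matched: 4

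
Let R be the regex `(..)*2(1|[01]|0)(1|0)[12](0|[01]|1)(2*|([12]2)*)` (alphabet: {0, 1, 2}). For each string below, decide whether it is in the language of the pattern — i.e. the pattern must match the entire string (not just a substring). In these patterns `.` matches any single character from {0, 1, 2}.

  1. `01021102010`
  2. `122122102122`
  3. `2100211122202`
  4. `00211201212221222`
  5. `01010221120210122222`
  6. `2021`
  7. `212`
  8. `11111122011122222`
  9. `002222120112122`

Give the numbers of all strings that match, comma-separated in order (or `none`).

1. `01021102010` → no match
2. `122122102122` → no match
3 → no match
4 → match
5 → no match
6. `2021` → no match
7. `212` → no match
8 → no match
9 → no match

4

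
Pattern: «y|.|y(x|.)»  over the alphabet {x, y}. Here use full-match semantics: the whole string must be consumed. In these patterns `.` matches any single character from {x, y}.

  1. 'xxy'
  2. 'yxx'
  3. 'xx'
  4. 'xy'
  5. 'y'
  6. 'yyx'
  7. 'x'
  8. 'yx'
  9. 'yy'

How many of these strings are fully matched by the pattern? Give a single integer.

1 → no match
2 → no match
3 → no match
4 → no match
5 → match
6 → no match
7 → match
8 → match
9 → match
Total matched: 4

4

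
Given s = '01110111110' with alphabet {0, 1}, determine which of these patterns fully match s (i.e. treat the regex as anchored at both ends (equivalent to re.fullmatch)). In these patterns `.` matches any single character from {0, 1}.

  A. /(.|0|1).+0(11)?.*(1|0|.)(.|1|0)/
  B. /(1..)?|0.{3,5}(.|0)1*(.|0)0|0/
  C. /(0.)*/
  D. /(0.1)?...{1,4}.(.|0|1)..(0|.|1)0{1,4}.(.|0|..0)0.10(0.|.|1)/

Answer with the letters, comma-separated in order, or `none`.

A → match
B → match
C → no match
D → no match

A, B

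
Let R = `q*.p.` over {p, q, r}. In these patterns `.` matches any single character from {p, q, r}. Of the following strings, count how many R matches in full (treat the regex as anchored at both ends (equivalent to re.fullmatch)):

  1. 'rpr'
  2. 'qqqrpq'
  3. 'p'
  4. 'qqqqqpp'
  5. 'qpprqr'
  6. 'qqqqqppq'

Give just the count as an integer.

4

1 → match
2 → match
3 → no match
4 → match
5 → no match
6 → match
Total matched: 4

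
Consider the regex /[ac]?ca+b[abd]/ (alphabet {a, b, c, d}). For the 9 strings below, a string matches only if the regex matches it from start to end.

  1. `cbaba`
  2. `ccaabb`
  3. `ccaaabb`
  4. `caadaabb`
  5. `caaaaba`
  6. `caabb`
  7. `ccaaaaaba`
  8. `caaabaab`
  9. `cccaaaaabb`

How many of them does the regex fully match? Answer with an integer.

5

1 → no match
2 → match
3 → match
4 → no match
5 → match
6 → match
7 → match
8 → no match
9 → no match
Total matched: 5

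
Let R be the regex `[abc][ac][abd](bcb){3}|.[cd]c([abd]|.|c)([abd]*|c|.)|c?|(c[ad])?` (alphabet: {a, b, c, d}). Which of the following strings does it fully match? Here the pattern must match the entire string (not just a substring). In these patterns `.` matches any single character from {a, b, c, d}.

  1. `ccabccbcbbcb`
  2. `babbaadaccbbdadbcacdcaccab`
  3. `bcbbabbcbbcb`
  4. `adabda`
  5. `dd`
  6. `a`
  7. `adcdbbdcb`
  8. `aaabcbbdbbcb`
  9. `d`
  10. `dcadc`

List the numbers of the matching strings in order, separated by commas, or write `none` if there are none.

none

1 → no match
2 → no match
3 → no match
4 → no match
5 → no match
6 → no match
7 → no match
8 → no match
9 → no match
10 → no match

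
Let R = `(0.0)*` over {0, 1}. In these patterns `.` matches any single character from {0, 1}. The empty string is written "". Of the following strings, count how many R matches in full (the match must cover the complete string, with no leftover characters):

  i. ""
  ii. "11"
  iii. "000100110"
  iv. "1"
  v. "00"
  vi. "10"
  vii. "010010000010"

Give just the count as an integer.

i → match
ii → no match
iii → no match
iv → no match
v → no match
vi → no match
vii → match
Total matched: 2

2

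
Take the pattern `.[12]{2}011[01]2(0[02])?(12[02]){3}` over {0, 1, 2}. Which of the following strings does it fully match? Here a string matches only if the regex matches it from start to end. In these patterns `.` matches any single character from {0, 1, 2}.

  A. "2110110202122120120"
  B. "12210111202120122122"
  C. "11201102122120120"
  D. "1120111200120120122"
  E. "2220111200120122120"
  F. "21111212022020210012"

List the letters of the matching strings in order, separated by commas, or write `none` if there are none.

A → match
B → no match
C → match
D → match
E → match
F → no match

A, C, D, E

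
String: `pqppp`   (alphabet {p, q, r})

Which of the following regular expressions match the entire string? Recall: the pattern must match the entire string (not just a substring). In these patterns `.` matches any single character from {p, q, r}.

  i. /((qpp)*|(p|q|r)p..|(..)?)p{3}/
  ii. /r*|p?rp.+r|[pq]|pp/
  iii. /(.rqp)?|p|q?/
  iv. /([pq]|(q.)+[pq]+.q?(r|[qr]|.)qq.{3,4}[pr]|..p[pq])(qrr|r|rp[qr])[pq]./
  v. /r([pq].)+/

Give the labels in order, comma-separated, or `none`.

i

i → match
ii → no match
iii → no match
iv → no match
v → no match — must start with `r`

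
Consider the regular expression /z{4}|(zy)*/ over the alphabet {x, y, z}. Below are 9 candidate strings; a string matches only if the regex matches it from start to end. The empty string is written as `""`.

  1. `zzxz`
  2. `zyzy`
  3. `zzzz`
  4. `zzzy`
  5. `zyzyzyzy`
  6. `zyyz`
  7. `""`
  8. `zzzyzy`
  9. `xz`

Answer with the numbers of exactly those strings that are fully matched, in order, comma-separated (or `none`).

1 → no match
2 → match
3 → match
4 → no match
5 → match
6 → no match
7 → match
8 → no match
9 → no match

2, 3, 5, 7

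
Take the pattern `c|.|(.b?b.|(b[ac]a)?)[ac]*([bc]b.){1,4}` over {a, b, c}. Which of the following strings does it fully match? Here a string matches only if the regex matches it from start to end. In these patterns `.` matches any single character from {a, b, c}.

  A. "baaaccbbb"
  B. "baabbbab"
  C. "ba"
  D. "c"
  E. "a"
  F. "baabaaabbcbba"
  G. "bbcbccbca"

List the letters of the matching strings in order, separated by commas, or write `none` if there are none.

A, D, E

A → match
B → no match
C → no match
D → match
E → match
F → no match
G → no match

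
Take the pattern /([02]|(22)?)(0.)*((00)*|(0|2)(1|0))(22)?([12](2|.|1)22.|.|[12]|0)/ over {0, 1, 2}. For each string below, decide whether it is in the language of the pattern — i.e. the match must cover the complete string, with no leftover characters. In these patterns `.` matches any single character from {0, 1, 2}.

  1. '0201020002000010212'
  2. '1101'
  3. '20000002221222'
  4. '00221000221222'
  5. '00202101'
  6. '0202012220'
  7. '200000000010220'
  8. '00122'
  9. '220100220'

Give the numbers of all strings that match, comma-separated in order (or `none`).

1 → no match
2 → no match
3 → match
4 → no match
5 → no match
6 → no match
7 → no match
8 → no match
9 → match

3, 9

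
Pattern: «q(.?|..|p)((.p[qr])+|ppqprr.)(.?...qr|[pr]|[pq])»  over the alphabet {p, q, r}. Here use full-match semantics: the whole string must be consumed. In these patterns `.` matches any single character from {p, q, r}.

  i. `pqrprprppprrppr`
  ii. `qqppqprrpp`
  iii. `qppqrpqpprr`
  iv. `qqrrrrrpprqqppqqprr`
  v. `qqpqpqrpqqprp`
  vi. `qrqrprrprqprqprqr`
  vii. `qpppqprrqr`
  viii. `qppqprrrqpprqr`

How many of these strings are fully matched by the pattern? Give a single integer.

i → no match — must start with `q`
ii → match
iii → match
iv → no match
v → match
vi → match
vii → match
viii → match
Total matched: 6

6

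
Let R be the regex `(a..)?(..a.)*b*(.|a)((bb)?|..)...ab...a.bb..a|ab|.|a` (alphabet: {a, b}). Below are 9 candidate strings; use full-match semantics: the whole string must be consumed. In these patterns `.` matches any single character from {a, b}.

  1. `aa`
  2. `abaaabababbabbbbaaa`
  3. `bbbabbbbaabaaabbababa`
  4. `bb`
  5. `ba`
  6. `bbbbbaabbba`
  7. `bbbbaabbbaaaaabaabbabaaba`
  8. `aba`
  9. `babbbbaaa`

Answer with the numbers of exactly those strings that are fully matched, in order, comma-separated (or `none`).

1 → no match
2 → no match
3 → no match
4 → no match
5 → no match
6 → no match
7 → no match
8 → no match
9 → no match

none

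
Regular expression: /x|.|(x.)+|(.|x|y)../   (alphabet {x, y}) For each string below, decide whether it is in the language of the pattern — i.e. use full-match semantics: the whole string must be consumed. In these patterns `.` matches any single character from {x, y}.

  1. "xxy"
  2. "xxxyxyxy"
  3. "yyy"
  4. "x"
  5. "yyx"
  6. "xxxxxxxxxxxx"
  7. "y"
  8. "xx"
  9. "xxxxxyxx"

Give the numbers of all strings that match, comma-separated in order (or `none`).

1, 2, 3, 4, 5, 6, 7, 8, 9

1. "xxy" → match
2. "xxxyxyxy" → match
3. "yyy" → match
4. "x" → match
5. "yyx" → match
6. "xxxxxxxxxxxx" → match
7. "y" → match
8. "xx" → match
9. "xxxxxyxx" → match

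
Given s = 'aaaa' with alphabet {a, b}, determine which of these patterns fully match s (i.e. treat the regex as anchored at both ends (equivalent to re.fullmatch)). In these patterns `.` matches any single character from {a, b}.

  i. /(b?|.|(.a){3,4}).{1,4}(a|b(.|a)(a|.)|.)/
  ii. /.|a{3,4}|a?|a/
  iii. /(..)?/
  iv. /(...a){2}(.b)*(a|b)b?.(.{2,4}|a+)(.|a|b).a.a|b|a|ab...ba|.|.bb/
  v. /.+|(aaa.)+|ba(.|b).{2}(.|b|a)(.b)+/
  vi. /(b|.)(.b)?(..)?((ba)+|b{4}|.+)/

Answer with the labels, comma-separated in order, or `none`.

i → match
ii → match
iii → no match
iv → no match
v → match
vi → match

i, ii, v, vi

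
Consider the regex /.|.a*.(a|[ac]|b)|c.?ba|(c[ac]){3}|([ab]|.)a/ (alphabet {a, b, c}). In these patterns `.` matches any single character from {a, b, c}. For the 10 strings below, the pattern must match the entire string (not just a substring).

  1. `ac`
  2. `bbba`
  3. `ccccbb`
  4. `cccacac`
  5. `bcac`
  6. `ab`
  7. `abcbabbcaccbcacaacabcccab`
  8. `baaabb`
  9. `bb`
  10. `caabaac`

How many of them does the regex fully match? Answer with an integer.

1 → no match
2 → no match
3 → no match
4 → no match
5 → no match
6 → no match
7 → no match
8 → match
9 → no match
10 → no match
Total matched: 1

1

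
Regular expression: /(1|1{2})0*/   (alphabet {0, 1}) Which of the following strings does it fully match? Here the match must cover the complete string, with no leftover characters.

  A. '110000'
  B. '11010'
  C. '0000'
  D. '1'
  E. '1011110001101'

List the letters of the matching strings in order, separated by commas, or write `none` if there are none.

A → match
B → no match
C → no match — must start with '1'
D → match
E → no match

A, D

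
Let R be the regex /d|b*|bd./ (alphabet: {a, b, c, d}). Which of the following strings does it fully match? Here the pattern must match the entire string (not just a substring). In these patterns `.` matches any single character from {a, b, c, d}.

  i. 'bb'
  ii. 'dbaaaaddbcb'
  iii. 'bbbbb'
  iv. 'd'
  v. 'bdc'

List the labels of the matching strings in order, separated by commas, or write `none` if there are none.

i, iii, iv, v

i. 'bb' → match
ii. 'dbaaaaddbcb' → no match
iii. 'bbbbb' → match
iv. 'd' → match
v. 'bdc' → match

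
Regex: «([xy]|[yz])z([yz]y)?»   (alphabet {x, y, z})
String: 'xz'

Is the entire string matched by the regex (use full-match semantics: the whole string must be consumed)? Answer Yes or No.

Yes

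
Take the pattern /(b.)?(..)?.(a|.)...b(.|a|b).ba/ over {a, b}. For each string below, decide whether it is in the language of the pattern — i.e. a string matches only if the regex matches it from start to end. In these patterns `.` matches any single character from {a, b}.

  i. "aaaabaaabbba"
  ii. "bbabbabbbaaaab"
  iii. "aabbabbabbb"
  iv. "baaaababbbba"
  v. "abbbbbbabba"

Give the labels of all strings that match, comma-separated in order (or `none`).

iv

i → no match
ii → no match — must end with "ba"
iii → no match — must end with "ba"
iv → match
v → no match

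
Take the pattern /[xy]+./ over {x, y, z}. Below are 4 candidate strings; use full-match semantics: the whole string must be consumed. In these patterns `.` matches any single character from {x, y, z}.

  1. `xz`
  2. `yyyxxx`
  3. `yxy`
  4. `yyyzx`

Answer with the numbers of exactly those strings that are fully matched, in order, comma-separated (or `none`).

1 → match
2 → match
3 → match
4 → no match

1, 2, 3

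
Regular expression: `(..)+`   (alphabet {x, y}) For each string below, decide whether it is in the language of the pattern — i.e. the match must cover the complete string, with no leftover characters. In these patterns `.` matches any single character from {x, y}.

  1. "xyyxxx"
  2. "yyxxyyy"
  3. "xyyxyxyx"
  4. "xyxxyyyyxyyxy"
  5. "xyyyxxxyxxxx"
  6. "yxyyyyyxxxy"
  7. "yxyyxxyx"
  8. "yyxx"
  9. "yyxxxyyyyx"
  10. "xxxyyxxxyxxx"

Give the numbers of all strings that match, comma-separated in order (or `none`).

1, 3, 5, 7, 8, 9, 10

1 → match
2 → no match
3 → match
4 → no match
5 → match
6 → no match
7 → match
8 → match
9 → match
10 → match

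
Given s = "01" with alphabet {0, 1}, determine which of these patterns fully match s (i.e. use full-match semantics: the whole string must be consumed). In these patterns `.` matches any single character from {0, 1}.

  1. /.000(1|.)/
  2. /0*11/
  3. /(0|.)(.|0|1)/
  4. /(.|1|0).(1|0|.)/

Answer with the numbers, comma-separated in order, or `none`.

3

1 → no match
2 → no match — must end with "11"
3 → match
4 → no match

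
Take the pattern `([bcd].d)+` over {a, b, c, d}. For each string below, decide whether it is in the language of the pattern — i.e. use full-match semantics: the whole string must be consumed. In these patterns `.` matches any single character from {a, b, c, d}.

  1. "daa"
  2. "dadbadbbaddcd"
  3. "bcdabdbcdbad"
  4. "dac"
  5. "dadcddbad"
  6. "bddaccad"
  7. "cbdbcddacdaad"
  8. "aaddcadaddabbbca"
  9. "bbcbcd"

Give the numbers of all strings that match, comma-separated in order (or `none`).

5

1 → no match — must end with "d"
2 → no match
3 → no match
4 → no match — must end with "d"
5 → match
6 → no match
7 → no match
8 → no match — must end with "d"
9 → no match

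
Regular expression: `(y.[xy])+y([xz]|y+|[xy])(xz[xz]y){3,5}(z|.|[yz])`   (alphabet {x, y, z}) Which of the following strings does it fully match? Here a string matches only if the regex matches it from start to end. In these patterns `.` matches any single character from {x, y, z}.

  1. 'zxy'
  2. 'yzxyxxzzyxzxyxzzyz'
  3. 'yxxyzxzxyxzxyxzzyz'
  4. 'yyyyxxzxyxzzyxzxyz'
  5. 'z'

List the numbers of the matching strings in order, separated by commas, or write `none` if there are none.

1 → no match — must start with 'y'
2 → match
3 → match
4 → match
5 → no match — must start with 'y'

2, 3, 4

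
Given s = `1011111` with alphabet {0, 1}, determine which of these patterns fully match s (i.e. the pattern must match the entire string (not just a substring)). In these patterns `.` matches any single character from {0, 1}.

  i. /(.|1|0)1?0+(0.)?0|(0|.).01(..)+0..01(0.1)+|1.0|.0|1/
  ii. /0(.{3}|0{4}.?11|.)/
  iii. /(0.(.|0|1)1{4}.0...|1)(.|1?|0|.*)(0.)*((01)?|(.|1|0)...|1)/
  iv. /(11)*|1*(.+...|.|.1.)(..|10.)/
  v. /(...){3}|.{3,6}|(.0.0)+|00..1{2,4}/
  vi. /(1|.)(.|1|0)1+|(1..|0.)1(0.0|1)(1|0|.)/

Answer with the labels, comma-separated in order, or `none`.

iii, iv, vi

i → no match
ii → no match — must start with `0`
iii → match
iv → match
v → no match
vi → match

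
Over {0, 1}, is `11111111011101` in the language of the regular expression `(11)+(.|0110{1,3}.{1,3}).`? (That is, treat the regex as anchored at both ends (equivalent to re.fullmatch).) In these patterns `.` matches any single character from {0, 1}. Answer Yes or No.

No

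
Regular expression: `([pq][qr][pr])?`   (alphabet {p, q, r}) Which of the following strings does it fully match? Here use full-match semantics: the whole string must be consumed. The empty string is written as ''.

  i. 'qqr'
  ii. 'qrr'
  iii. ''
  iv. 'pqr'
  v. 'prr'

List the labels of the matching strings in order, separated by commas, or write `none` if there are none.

i. 'qqr' → match
ii. 'qrr' → match
iii. '' → match
iv. 'pqr' → match
v. 'prr' → match

i, ii, iii, iv, v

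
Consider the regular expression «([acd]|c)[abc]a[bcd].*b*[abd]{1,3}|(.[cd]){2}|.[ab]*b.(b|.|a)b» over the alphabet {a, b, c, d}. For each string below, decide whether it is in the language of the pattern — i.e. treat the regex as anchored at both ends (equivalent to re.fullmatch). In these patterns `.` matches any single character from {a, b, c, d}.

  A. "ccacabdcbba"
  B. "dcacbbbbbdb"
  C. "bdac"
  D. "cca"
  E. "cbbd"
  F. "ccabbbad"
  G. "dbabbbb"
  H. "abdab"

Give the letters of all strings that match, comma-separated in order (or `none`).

A, B, C, F, G, H

A → match
B → match
C → match
D → no match
E → no match
F → match
G → match
H → match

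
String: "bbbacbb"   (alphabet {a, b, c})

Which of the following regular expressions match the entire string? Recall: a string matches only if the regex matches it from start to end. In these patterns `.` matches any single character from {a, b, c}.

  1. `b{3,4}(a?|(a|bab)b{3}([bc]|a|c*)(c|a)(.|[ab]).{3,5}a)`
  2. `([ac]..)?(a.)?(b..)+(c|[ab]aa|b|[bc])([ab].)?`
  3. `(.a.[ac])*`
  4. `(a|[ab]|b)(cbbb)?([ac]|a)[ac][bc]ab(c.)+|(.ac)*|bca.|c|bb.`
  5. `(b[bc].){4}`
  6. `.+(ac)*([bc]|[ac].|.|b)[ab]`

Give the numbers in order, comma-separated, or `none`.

6

1 → no match
2 → no match
3 → no match
4 → no match
5 → no match
6 → match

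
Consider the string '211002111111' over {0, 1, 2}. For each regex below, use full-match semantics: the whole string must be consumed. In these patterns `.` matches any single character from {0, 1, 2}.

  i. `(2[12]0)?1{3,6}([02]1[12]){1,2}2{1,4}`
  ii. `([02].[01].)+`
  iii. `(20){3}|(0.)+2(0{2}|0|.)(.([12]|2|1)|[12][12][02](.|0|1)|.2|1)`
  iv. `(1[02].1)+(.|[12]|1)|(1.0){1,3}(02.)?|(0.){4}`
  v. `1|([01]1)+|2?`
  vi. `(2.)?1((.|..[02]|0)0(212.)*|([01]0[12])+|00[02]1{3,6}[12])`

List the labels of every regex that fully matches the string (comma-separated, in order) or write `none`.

i → no match — must end with '2'
ii → no match
iii → no match
iv → no match
v → no match
vi → match

vi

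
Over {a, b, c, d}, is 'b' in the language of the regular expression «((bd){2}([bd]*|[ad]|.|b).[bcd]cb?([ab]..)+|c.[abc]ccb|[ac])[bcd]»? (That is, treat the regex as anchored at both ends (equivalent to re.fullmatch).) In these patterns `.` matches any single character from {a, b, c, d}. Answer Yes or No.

No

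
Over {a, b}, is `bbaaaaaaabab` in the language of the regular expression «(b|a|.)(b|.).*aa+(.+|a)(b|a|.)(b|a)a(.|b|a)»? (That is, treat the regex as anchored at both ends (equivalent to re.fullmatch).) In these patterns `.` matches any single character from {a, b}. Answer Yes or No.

Yes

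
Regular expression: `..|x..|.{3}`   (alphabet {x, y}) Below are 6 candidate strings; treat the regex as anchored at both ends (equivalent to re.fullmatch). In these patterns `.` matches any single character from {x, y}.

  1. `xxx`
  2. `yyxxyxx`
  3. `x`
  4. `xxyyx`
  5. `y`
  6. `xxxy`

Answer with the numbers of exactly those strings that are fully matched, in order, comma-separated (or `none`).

1 → match
2 → no match
3 → no match
4 → no match
5 → no match
6 → no match

1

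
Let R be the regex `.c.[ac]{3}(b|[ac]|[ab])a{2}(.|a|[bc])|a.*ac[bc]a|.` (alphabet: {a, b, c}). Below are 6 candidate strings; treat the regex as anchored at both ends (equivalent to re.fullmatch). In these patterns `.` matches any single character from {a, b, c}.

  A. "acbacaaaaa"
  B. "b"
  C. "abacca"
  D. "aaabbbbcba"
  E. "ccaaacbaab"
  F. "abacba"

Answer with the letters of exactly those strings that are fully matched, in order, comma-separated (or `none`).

A → match
B → match
C → match
D → no match
E → match
F → match

A, B, C, E, F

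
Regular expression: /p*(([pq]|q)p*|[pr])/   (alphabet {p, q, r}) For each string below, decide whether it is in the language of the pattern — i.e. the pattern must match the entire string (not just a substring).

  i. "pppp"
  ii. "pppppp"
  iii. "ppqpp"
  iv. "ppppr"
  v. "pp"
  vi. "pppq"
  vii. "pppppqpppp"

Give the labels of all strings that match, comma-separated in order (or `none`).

i. "pppp" → match
ii. "pppppp" → match
iii. "ppqpp" → match
iv. "ppppr" → match
v. "pp" → match
vi. "pppq" → match
vii. "pppppqpppp" → match

i, ii, iii, iv, v, vi, vii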